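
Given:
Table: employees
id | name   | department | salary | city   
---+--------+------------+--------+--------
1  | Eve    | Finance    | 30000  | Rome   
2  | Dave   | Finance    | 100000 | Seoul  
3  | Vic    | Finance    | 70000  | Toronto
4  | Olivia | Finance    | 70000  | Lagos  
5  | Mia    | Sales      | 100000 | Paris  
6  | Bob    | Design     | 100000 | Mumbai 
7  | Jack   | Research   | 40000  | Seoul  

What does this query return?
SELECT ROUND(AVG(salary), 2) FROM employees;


SUM(salary) = 510000
COUNT = 7
ROUND(AVG, 2) = ROUND(510000 / 7, 2) = 72857.14

72857.14


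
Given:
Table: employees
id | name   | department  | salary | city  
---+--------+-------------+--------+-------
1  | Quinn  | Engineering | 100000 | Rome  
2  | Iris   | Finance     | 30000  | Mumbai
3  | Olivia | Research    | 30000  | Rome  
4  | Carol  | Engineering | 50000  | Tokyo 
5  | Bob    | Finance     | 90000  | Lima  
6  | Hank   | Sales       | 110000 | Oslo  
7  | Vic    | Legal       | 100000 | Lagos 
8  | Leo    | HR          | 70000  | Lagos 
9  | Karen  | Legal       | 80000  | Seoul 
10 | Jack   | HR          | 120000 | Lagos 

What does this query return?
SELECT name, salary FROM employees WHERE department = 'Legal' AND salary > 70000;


Filtering: department = 'Legal' AND salary > 70000
Matching: 2 rows

2 rows:
Vic, 100000
Karen, 80000


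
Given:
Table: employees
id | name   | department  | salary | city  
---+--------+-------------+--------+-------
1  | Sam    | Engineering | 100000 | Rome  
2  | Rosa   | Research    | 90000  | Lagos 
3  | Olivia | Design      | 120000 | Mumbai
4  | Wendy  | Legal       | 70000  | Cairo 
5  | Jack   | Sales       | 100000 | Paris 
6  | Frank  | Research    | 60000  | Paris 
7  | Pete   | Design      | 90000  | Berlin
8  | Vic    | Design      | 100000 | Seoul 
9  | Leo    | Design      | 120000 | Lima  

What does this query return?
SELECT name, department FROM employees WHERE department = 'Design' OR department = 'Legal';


Filtering: department = 'Design' OR 'Legal'
Matching: 5 rows

5 rows:
Olivia, Design
Wendy, Legal
Pete, Design
Vic, Design
Leo, Design


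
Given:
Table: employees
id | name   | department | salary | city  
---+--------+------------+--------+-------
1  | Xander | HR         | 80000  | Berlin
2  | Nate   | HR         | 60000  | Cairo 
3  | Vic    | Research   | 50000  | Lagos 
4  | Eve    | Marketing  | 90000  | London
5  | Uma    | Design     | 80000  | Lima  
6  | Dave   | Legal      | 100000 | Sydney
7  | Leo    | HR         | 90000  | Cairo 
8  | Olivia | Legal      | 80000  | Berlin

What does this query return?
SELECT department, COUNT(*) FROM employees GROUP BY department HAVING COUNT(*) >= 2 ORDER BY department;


Groups with count >= 2:
  HR: 3 -> PASS
  Legal: 2 -> PASS
  Design: 1 -> filtered out
  Marketing: 1 -> filtered out
  Research: 1 -> filtered out


2 groups:
HR, 3
Legal, 2


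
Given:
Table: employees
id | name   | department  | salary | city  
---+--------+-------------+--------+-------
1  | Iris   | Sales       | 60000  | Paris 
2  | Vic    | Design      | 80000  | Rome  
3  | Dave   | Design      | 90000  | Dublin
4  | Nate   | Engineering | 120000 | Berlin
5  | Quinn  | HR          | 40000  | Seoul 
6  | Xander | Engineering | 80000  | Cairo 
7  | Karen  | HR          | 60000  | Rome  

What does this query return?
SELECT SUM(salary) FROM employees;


SUM(salary) = 60000 + 80000 + 90000 + 120000 + 40000 + 80000 + 60000 = 530000

530000


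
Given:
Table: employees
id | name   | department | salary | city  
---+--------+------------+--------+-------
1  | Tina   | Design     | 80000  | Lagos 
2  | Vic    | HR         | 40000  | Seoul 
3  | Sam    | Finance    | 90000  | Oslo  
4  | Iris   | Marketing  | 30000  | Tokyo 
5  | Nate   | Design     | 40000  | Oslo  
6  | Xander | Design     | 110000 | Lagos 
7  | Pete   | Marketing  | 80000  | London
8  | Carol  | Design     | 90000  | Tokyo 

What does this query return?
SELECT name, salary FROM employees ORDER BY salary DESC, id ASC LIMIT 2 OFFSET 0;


Sort by salary DESC (id ASC tiebreak), then skip 0 and take 2
Rows 1 through 2

2 rows:
Xander, 110000
Sam, 90000


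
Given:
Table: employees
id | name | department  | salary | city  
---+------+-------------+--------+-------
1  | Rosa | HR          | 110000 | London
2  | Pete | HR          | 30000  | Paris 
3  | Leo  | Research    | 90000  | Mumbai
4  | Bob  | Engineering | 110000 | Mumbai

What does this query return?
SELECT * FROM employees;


SELECT * returns all 4 rows with all columns

4 rows:
1, Rosa, HR, 110000, London
2, Pete, HR, 30000, Paris
3, Leo, Research, 90000, Mumbai
4, Bob, Engineering, 110000, Mumbai


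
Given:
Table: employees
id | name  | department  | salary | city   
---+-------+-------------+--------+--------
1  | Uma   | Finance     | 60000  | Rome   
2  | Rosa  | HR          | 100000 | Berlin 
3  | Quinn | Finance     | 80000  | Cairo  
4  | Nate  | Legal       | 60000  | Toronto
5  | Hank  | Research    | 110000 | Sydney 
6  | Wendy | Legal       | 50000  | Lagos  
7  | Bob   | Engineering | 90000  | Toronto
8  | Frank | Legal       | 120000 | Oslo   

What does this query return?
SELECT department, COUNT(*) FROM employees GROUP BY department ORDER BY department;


Assigning each row to its department group:
  Uma -> Finance
  Rosa -> HR
  Quinn -> Finance
  Nate -> Legal
  Hank -> Research
  Wendy -> Legal
  Bob -> Engineering
  Frank -> Legal


5 groups:
Engineering, 1
Finance, 2
HR, 1
Legal, 3
Research, 1


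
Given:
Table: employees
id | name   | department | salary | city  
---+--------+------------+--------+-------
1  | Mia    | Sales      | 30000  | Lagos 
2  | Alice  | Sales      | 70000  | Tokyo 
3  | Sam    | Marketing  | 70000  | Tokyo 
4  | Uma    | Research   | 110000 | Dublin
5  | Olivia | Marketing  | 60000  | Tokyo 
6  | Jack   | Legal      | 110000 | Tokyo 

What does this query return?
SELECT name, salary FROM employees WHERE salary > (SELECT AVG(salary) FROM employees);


Subquery: AVG(salary) = 75000.0
Filtering: salary > 75000.0
  Uma (110000) -> MATCH
  Jack (110000) -> MATCH


2 rows:
Uma, 110000
Jack, 110000


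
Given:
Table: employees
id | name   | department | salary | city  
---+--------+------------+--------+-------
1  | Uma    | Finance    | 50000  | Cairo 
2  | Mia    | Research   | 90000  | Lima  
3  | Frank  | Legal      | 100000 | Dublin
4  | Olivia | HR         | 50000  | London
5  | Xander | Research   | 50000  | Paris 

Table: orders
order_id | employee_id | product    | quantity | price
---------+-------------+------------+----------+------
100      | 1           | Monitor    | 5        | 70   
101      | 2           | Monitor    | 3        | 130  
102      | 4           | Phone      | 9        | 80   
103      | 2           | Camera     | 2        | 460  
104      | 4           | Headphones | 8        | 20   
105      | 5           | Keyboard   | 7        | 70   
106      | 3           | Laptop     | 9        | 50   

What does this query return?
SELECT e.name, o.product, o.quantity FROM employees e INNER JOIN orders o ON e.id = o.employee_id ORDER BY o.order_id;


Joining employees.id = orders.employee_id:
  employee Uma (id=1) -> order Monitor
  employee Mia (id=2) -> order Monitor
  employee Olivia (id=4) -> order Phone
  employee Mia (id=2) -> order Camera
  employee Olivia (id=4) -> order Headphones
  employee Xander (id=5) -> order Keyboard
  employee Frank (id=3) -> order Laptop


7 rows:
Uma, Monitor, 5
Mia, Monitor, 3
Olivia, Phone, 9
Mia, Camera, 2
Olivia, Headphones, 8
Xander, Keyboard, 7
Frank, Laptop, 9


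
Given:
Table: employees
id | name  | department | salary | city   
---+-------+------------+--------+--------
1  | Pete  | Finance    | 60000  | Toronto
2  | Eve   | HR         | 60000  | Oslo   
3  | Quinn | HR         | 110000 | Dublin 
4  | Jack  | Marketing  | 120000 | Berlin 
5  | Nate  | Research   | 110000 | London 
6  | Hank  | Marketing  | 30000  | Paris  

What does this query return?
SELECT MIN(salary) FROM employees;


Salaries: 60000, 60000, 110000, 120000, 110000, 30000
MIN = 30000

30000


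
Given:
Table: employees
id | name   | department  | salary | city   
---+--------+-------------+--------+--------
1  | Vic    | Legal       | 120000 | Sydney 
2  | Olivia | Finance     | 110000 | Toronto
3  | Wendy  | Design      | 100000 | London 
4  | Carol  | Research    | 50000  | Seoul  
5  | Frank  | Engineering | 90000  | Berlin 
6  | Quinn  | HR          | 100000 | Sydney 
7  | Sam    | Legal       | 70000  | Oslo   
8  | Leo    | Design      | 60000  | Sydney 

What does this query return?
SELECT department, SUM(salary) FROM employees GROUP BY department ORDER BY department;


Summing salary within each department:
  Design: 100000 + 60000 = 160000
  Engineering: 90000 = 90000
  Finance: 110000 = 110000
  HR: 100000 = 100000
  Legal: 120000 + 70000 = 190000
  Research: 50000 = 50000


6 groups:
Design, 160000
Engineering, 90000
Finance, 110000
HR, 100000
Legal, 190000
Research, 50000


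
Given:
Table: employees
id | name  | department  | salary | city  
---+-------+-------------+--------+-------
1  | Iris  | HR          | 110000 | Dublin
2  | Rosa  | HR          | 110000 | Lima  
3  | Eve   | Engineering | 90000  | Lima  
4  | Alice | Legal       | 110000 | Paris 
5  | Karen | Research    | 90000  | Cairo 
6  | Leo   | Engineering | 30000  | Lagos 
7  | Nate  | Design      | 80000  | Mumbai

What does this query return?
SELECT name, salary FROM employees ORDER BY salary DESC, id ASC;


Sorting by salary DESC, then id ASC for ties

7 rows:
Iris, 110000
Rosa, 110000
Alice, 110000
Eve, 90000
Karen, 90000
Nate, 80000
Leo, 30000


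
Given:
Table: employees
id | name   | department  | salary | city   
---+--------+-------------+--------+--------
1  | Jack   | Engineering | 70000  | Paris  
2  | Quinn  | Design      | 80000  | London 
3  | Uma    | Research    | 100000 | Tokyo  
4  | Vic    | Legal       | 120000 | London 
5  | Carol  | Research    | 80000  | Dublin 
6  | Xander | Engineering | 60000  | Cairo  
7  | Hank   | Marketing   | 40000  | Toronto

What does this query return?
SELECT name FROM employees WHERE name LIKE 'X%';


LIKE 'X%' matches names starting with 'X'
Matching: 1

1 rows:
Xander


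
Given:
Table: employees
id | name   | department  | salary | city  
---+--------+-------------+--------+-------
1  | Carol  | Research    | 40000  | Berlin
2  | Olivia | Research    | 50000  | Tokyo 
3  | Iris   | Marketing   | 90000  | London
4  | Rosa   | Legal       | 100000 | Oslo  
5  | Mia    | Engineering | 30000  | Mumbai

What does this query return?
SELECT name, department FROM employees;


Projecting columns: name, department

5 rows:
Carol, Research
Olivia, Research
Iris, Marketing
Rosa, Legal
Mia, Engineering


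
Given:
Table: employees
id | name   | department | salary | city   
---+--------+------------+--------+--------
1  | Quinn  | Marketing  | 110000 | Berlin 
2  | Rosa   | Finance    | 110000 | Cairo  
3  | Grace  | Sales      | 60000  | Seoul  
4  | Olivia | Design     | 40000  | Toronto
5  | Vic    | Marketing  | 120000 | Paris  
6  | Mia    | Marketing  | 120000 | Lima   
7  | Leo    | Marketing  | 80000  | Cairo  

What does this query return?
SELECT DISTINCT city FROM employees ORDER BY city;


All 'city' values (row order): Berlin, Cairo, Seoul, Toronto, Paris, Lima, Cairo
Removing duplicates leaves 6 unique value(s).

6 values:
Berlin
Cairo
Lima
Paris
Seoul
Toronto


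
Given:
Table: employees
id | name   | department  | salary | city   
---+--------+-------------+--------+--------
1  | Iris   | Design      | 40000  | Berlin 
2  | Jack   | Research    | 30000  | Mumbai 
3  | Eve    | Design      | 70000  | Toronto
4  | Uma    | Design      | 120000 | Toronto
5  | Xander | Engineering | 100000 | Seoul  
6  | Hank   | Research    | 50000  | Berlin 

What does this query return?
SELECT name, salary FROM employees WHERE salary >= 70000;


Filtering: salary >= 70000
Matching: 3 rows

3 rows:
Eve, 70000
Uma, 120000
Xander, 100000


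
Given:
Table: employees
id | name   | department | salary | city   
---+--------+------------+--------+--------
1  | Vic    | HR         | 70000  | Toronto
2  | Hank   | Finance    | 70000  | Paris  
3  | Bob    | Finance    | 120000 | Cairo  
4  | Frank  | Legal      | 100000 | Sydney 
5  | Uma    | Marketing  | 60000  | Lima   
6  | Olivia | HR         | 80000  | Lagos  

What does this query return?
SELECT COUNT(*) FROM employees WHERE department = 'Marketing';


Counting rows where department = 'Marketing'
  Uma -> MATCH


1


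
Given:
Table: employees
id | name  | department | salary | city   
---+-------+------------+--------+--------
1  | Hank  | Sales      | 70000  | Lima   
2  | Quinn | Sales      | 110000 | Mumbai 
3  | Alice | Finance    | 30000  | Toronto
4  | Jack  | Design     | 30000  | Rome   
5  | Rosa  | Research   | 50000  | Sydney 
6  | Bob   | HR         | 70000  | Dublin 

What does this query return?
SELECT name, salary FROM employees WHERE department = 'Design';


Filtering: department = 'Design'
Matching rows: 1

1 rows:
Jack, 30000


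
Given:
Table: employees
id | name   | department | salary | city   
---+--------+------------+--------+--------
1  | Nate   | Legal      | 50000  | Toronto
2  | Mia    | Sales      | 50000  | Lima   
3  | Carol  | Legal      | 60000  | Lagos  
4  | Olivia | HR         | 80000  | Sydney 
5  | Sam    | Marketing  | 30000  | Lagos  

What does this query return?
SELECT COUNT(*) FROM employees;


COUNT(*) counts all rows

5


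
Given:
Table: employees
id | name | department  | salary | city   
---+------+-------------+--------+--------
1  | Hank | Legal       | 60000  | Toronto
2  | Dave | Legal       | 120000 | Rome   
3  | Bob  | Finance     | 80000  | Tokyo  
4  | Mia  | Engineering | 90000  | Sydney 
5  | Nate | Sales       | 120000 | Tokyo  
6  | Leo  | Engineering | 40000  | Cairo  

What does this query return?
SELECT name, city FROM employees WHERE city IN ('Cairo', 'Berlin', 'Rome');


Filtering: city IN ('Cairo', 'Berlin', 'Rome')
Matching: 2 rows

2 rows:
Dave, Rome
Leo, Cairo


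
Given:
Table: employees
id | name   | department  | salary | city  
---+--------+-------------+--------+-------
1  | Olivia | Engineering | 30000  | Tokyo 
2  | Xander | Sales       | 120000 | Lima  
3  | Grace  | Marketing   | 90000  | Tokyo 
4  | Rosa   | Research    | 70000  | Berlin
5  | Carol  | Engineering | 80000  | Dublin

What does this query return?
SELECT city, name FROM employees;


Projecting columns: city, name

5 rows:
Tokyo, Olivia
Lima, Xander
Tokyo, Grace
Berlin, Rosa
Dublin, Carol


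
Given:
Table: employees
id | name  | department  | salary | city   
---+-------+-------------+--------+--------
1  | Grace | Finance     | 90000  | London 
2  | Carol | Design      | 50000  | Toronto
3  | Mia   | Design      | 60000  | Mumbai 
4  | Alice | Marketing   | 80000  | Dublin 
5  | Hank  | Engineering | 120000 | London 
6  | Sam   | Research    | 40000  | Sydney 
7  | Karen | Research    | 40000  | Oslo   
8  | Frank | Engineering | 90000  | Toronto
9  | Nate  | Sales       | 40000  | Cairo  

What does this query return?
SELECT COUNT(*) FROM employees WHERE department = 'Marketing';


Counting rows where department = 'Marketing'
  Alice -> MATCH


1


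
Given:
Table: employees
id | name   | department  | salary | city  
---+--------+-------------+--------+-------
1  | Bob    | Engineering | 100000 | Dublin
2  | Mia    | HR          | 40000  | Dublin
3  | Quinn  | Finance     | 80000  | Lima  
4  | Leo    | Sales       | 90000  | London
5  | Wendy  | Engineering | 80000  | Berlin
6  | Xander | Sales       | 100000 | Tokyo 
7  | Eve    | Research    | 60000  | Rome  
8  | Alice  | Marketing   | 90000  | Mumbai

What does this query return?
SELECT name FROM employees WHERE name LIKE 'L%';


LIKE 'L%' matches names starting with 'L'
Matching: 1

1 rows:
Leo


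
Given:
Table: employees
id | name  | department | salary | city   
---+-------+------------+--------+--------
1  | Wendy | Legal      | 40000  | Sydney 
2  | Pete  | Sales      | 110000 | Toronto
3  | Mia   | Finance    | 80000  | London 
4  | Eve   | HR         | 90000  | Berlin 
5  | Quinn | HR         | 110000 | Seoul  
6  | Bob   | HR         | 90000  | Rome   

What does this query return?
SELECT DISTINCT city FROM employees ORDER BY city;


All 'city' values (row order): Sydney, Toronto, London, Berlin, Seoul, Rome
Removing duplicates leaves 6 unique value(s).

6 values:
Berlin
London
Rome
Seoul
Sydney
Toronto


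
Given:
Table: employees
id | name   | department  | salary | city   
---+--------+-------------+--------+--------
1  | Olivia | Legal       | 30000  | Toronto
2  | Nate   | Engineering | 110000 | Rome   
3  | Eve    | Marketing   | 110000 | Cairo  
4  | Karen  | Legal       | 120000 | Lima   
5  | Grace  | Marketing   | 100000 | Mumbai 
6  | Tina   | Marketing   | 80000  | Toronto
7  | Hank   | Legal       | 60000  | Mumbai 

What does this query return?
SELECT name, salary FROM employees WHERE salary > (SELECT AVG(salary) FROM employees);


Subquery: AVG(salary) = 87142.86
Filtering: salary > 87142.86
  Nate (110000) -> MATCH
  Eve (110000) -> MATCH
  Karen (120000) -> MATCH
  Grace (100000) -> MATCH


4 rows:
Nate, 110000
Eve, 110000
Karen, 120000
Grace, 100000


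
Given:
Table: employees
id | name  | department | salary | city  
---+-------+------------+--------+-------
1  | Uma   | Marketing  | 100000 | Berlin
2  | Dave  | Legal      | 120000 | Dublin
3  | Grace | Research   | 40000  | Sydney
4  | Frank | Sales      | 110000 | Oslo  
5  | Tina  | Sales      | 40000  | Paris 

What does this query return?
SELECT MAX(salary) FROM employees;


Salaries: 100000, 120000, 40000, 110000, 40000
MAX = 120000

120000


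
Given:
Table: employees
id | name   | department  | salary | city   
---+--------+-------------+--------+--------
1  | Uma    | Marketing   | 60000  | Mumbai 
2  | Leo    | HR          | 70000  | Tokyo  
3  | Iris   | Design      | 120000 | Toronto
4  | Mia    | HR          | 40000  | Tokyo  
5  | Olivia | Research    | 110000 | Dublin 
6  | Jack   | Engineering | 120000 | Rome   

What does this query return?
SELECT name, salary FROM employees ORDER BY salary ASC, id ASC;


Sorting by salary ASC, then id ASC for ties

6 rows:
Mia, 40000
Uma, 60000
Leo, 70000
Olivia, 110000
Iris, 120000
Jack, 120000


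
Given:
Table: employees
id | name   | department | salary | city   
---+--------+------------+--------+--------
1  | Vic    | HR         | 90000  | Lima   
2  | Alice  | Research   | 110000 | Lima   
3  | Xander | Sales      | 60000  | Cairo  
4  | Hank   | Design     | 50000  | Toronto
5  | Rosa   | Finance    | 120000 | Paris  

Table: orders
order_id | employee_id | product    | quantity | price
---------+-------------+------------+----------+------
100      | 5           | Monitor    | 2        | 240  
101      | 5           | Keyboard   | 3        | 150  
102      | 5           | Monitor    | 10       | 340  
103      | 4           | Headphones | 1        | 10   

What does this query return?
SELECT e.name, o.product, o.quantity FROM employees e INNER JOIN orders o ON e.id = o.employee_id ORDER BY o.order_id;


Joining employees.id = orders.employee_id:
  employee Rosa (id=5) -> order Monitor
  employee Rosa (id=5) -> order Keyboard
  employee Rosa (id=5) -> order Monitor
  employee Hank (id=4) -> order Headphones


4 rows:
Rosa, Monitor, 2
Rosa, Keyboard, 3
Rosa, Monitor, 10
Hank, Headphones, 1


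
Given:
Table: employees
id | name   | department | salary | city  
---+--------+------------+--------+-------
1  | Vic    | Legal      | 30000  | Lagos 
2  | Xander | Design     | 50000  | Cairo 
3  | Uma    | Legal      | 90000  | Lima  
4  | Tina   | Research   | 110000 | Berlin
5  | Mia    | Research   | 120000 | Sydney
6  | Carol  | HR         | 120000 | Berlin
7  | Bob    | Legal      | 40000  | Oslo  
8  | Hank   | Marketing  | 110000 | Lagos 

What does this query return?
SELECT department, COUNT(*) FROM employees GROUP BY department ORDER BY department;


Assigning each row to its department group:
  Vic -> Legal
  Xander -> Design
  Uma -> Legal
  Tina -> Research
  Mia -> Research
  Carol -> HR
  Bob -> Legal
  Hank -> Marketing


5 groups:
Design, 1
HR, 1
Legal, 3
Marketing, 1
Research, 2


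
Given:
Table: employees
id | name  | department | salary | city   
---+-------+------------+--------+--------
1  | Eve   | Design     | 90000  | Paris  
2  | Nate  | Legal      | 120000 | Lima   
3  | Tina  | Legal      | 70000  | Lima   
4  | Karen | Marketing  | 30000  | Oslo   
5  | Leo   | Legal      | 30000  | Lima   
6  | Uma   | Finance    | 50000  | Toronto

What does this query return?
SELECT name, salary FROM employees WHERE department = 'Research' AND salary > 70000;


Filtering: department = 'Research' AND salary > 70000
Matching: 0 rows

Empty result set (0 rows)


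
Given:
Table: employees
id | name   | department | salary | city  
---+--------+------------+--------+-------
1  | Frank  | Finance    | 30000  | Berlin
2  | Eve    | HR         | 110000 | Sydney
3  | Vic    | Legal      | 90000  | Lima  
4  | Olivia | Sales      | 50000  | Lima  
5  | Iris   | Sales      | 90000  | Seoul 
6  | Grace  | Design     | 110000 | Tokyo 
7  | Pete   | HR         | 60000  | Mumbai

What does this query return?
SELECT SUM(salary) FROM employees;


SUM(salary) = 30000 + 110000 + 90000 + 50000 + 90000 + 110000 + 60000 = 540000

540000


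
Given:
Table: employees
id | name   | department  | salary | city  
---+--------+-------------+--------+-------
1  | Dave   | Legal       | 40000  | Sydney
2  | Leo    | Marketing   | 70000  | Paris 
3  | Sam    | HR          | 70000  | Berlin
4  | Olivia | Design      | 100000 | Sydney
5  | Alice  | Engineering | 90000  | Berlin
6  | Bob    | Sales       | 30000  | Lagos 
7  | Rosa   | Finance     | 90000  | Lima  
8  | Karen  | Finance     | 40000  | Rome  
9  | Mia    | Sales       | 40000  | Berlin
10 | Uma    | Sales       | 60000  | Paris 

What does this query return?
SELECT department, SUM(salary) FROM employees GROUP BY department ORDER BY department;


Summing salary within each department:
  Design: 100000 = 100000
  Engineering: 90000 = 90000
  Finance: 90000 + 40000 = 130000
  HR: 70000 = 70000
  Legal: 40000 = 40000
  Marketing: 70000 = 70000
  Sales: 30000 + 40000 + 60000 = 130000


7 groups:
Design, 100000
Engineering, 90000
Finance, 130000
HR, 70000
Legal, 40000
Marketing, 70000
Sales, 130000


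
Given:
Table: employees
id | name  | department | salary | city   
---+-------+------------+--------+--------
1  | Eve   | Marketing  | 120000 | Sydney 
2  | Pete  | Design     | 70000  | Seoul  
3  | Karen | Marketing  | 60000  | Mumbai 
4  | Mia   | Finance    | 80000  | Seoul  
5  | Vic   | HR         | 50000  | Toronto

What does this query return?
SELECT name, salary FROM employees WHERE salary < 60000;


Filtering: salary < 60000
Matching: 1 rows

1 rows:
Vic, 50000


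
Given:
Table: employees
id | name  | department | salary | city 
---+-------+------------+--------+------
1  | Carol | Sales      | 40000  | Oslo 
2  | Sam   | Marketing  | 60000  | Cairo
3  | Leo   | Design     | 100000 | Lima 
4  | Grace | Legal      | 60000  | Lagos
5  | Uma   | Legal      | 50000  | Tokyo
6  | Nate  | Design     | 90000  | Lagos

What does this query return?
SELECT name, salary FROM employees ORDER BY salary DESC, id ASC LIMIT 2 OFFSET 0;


Sort by salary DESC (id ASC tiebreak), then skip 0 and take 2
Rows 1 through 2

2 rows:
Leo, 100000
Nate, 90000


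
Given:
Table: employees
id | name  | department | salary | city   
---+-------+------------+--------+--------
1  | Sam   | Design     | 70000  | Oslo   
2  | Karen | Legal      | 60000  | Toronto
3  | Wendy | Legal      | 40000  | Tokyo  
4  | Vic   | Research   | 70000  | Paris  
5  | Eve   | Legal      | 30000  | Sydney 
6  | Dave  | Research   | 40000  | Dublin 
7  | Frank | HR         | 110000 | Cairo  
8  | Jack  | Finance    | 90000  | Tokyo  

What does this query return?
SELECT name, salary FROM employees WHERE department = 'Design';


Filtering: department = 'Design'
Matching rows: 1

1 rows:
Sam, 70000


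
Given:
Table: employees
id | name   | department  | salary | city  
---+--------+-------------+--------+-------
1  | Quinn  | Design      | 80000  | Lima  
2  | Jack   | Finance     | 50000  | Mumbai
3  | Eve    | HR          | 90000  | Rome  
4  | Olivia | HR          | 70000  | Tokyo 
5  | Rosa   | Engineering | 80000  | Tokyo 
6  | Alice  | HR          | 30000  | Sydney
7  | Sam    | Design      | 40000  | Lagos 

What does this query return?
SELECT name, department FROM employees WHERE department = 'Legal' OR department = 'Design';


Filtering: department = 'Legal' OR 'Design'
Matching: 2 rows

2 rows:
Quinn, Design
Sam, Design


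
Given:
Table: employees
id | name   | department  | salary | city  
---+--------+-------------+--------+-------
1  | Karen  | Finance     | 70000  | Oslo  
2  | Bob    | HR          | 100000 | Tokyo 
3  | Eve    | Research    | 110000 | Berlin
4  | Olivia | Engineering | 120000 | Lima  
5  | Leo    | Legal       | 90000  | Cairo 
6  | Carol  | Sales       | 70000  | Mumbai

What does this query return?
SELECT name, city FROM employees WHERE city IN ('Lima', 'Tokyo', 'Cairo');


Filtering: city IN ('Lima', 'Tokyo', 'Cairo')
Matching: 3 rows

3 rows:
Bob, Tokyo
Olivia, Lima
Leo, Cairo


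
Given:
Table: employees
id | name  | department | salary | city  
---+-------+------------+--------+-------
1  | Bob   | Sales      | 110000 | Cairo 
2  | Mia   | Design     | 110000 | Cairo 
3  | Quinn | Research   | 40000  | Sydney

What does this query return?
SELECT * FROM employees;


SELECT * returns all 3 rows with all columns

3 rows:
1, Bob, Sales, 110000, Cairo
2, Mia, Design, 110000, Cairo
3, Quinn, Research, 40000, Sydney


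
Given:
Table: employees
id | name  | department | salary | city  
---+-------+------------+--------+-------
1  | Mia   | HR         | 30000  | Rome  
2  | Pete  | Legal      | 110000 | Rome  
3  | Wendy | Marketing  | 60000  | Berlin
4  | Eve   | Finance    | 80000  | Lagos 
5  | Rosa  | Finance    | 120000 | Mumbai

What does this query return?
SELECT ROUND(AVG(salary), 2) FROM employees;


SUM(salary) = 400000
COUNT = 5
ROUND(AVG, 2) = ROUND(400000 / 5, 2) = 80000.0

80000.0


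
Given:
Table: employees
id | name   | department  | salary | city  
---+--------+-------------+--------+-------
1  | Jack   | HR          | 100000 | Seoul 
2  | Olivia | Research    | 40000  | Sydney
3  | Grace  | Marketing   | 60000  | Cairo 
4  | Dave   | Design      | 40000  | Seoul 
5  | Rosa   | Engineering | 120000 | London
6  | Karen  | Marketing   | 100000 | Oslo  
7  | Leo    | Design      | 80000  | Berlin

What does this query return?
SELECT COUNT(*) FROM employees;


COUNT(*) counts all rows

7


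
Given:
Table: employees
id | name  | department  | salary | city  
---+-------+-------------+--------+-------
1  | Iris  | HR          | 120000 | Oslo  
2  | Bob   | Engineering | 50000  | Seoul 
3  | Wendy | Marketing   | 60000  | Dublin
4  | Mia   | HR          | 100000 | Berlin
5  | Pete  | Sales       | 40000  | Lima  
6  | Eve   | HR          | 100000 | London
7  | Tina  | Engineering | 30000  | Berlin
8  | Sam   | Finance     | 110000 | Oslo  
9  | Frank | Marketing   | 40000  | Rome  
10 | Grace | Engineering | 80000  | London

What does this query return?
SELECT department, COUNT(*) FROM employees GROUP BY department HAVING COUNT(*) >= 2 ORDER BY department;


Groups with count >= 2:
  Engineering: 3 -> PASS
  HR: 3 -> PASS
  Marketing: 2 -> PASS
  Finance: 1 -> filtered out
  Sales: 1 -> filtered out


3 groups:
Engineering, 3
HR, 3
Marketing, 2


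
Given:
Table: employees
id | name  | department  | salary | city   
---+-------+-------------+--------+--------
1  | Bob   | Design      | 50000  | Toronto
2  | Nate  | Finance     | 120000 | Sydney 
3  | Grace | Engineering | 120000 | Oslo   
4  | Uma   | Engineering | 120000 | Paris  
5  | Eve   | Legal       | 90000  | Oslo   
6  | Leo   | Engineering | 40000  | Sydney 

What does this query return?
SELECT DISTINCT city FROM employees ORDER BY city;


All 'city' values (row order): Toronto, Sydney, Oslo, Paris, Oslo, Sydney
Removing duplicates leaves 4 unique value(s).

4 values:
Oslo
Paris
Sydney
Toronto


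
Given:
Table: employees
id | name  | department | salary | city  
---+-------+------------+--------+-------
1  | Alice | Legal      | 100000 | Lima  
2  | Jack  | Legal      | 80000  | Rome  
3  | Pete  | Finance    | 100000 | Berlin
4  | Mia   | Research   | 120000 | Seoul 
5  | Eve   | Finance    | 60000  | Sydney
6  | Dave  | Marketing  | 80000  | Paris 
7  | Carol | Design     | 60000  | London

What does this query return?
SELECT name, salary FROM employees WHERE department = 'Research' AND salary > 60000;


Filtering: department = 'Research' AND salary > 60000
Matching: 1 rows

1 rows:
Mia, 120000


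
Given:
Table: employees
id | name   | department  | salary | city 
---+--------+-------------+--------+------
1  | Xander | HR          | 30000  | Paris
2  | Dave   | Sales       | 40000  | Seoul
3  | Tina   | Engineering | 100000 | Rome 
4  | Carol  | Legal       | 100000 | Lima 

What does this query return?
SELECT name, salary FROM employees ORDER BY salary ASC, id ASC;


Sorting by salary ASC, then id ASC for ties

4 rows:
Xander, 30000
Dave, 40000
Tina, 100000
Carol, 100000


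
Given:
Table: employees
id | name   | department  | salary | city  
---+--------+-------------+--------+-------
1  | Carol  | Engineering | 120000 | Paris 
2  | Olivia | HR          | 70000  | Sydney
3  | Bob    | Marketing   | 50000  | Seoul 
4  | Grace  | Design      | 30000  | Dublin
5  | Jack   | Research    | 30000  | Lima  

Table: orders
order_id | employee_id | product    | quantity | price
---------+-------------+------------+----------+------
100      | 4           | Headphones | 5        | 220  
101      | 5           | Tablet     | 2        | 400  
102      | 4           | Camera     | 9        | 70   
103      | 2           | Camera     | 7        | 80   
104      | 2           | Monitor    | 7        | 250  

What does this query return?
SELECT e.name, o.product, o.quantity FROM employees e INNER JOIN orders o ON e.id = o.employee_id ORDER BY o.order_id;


Joining employees.id = orders.employee_id:
  employee Grace (id=4) -> order Headphones
  employee Jack (id=5) -> order Tablet
  employee Grace (id=4) -> order Camera
  employee Olivia (id=2) -> order Camera
  employee Olivia (id=2) -> order Monitor


5 rows:
Grace, Headphones, 5
Jack, Tablet, 2
Grace, Camera, 9
Olivia, Camera, 7
Olivia, Monitor, 7


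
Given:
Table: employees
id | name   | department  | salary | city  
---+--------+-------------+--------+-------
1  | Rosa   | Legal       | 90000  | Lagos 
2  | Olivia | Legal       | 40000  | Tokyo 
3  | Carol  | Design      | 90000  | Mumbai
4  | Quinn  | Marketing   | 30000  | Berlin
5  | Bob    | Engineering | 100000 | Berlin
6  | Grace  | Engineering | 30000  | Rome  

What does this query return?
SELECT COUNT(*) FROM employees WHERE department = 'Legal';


Counting rows where department = 'Legal'
  Rosa -> MATCH
  Olivia -> MATCH


2


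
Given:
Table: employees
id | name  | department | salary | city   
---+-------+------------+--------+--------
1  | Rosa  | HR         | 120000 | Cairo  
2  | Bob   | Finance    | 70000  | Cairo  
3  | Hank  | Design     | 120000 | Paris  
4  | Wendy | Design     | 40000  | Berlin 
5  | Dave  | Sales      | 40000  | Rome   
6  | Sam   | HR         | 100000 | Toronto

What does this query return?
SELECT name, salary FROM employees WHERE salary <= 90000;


Filtering: salary <= 90000
Matching: 3 rows

3 rows:
Bob, 70000
Wendy, 40000
Dave, 40000


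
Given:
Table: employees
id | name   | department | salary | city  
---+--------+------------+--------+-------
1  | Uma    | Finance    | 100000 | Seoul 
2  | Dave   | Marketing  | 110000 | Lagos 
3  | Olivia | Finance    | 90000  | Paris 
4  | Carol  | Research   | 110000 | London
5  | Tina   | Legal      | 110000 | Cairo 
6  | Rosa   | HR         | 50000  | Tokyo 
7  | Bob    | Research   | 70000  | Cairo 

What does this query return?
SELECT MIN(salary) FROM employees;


Salaries: 100000, 110000, 90000, 110000, 110000, 50000, 70000
MIN = 50000

50000


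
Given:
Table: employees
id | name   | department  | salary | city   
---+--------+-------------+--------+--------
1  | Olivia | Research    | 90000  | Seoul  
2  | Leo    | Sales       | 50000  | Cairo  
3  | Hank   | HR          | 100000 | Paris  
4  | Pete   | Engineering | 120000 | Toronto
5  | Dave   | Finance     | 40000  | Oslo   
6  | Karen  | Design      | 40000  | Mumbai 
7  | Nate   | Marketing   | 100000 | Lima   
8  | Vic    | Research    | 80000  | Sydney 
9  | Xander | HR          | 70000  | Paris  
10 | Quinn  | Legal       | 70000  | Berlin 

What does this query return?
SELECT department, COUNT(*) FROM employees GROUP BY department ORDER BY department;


Assigning each row to its department group:
  Olivia -> Research
  Leo -> Sales
  Hank -> HR
  Pete -> Engineering
  Dave -> Finance
  Karen -> Design
  Nate -> Marketing
  Vic -> Research
  Xander -> HR
  Quinn -> Legal


8 groups:
Design, 1
Engineering, 1
Finance, 1
HR, 2
Legal, 1
Marketing, 1
Research, 2
Sales, 1


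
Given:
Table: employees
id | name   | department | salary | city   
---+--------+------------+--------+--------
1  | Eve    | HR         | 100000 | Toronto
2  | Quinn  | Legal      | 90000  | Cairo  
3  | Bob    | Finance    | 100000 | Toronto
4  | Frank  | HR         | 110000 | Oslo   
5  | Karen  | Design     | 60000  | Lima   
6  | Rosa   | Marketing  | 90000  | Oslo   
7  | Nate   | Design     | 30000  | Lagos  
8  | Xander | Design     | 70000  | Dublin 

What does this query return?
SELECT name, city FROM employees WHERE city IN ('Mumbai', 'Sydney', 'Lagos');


Filtering: city IN ('Mumbai', 'Sydney', 'Lagos')
Matching: 1 rows

1 rows:
Nate, Lagos


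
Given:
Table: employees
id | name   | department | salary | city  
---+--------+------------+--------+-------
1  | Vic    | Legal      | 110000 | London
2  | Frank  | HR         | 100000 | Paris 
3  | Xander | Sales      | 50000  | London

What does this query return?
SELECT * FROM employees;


SELECT * returns all 3 rows with all columns

3 rows:
1, Vic, Legal, 110000, London
2, Frank, HR, 100000, Paris
3, Xander, Sales, 50000, London


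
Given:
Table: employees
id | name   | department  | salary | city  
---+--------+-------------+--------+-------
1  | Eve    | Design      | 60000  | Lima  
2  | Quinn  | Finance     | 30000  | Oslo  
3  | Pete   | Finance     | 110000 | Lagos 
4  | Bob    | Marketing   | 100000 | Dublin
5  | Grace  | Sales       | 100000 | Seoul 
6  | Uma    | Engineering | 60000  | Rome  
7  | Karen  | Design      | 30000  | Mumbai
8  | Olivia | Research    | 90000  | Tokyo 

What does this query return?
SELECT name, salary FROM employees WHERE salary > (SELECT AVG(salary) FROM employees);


Subquery: AVG(salary) = 72500.0
Filtering: salary > 72500.0
  Pete (110000) -> MATCH
  Bob (100000) -> MATCH
  Grace (100000) -> MATCH
  Olivia (90000) -> MATCH


4 rows:
Pete, 110000
Bob, 100000
Grace, 100000
Olivia, 90000


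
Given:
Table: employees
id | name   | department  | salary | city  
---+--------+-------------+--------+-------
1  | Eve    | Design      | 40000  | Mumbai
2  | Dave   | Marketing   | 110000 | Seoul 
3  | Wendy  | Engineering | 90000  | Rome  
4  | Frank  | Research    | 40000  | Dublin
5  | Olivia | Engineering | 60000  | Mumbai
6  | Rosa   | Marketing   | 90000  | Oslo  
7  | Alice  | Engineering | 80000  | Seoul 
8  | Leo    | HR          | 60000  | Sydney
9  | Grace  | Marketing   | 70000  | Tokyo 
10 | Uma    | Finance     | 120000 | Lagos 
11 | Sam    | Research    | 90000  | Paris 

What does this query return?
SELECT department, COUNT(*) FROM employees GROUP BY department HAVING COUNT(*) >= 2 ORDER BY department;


Groups with count >= 2:
  Engineering: 3 -> PASS
  Marketing: 3 -> PASS
  Research: 2 -> PASS
  Design: 1 -> filtered out
  Finance: 1 -> filtered out
  HR: 1 -> filtered out


3 groups:
Engineering, 3
Marketing, 3
Research, 2


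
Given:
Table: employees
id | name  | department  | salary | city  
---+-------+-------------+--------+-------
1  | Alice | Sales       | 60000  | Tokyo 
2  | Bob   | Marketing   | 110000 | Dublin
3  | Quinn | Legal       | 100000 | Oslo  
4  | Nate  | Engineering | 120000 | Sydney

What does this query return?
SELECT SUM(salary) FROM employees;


SUM(salary) = 60000 + 110000 + 100000 + 120000 = 390000

390000


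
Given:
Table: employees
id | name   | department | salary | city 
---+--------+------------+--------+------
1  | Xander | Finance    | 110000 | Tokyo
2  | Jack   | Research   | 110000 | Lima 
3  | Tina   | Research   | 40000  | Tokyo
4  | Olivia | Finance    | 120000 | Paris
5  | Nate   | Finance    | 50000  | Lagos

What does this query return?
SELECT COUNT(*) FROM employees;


COUNT(*) counts all rows

5


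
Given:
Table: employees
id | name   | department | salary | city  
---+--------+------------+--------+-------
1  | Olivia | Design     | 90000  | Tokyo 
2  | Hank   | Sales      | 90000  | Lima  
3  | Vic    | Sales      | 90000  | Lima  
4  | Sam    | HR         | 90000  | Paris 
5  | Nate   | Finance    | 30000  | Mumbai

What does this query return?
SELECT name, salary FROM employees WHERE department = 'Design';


Filtering: department = 'Design'
Matching rows: 1

1 rows:
Olivia, 90000


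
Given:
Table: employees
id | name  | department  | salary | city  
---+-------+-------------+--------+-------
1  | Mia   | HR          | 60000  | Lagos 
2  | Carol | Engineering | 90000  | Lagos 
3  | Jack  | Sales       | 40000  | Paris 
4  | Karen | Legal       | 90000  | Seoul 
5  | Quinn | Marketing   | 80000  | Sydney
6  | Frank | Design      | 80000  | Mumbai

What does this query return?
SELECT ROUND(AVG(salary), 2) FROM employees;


SUM(salary) = 440000
COUNT = 6
ROUND(AVG, 2) = ROUND(440000 / 6, 2) = 73333.33

73333.33


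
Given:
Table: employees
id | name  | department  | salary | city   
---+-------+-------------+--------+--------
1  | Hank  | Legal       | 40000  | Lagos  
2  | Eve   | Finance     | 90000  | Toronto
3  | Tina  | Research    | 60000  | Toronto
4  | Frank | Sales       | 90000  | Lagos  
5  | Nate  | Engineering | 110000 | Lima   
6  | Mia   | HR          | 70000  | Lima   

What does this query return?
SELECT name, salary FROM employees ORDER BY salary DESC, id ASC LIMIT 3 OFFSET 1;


Sort by salary DESC (id ASC tiebreak), then skip 1 and take 3
Rows 2 through 4

3 rows:
Eve, 90000
Frank, 90000
Mia, 70000


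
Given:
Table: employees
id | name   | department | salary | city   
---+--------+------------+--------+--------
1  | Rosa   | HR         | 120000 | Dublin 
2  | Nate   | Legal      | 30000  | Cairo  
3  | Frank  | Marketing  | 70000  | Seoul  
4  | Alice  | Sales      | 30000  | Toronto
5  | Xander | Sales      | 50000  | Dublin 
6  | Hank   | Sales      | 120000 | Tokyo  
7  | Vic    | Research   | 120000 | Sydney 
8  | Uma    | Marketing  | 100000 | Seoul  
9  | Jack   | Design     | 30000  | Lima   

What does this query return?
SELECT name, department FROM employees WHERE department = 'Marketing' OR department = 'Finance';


Filtering: department = 'Marketing' OR 'Finance'
Matching: 2 rows

2 rows:
Frank, Marketing
Uma, Marketing


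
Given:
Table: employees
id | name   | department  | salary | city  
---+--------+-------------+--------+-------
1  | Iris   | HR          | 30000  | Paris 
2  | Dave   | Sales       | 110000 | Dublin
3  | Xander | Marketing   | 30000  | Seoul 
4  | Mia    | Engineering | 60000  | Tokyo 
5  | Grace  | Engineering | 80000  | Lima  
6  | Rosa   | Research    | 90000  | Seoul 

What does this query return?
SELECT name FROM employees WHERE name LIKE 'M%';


LIKE 'M%' matches names starting with 'M'
Matching: 1

1 rows:
Mia


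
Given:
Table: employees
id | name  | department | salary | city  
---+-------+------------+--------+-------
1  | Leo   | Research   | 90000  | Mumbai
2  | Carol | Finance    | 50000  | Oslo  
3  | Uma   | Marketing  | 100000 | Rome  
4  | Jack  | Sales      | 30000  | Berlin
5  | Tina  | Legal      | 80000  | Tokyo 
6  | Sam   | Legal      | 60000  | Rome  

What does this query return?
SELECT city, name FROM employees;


Projecting columns: city, name

6 rows:
Mumbai, Leo
Oslo, Carol
Rome, Uma
Berlin, Jack
Tokyo, Tina
Rome, Sam
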